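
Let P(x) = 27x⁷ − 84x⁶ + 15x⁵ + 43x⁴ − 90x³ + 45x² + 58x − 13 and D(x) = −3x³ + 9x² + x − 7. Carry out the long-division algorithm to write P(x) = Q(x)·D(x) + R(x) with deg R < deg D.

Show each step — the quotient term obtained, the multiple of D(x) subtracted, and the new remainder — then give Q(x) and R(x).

Step 1: lead(27x⁷ − 84x⁶ + 15x⁵ + 43x⁴ − 90x³ + 45x² + 58x − 13) ÷ lead(D) = 27x⁷ ÷ −3x³ = −9x⁴. Subtract (−9x⁴)·D = 27x⁷ − 81x⁶ − 9x⁵ + 63x⁴. Remainder: −3x⁶ + 24x⁵ − 20x⁴ − 90x³ + 45x² + 58x − 13.
Step 2: lead(−3x⁶ + 24x⁵ − 20x⁴ − 90x³ + 45x² + 58x − 13) ÷ lead(D) = −3x⁶ ÷ −3x³ = x³. Subtract (x³)·D = −3x⁶ + 9x⁵ + x⁴ − 7x³. Remainder: 15x⁵ − 21x⁴ − 83x³ + 45x² + 58x − 13.
Step 3: lead(15x⁵ − 21x⁴ − 83x³ + 45x² + 58x − 13) ÷ lead(D) = 15x⁵ ÷ −3x³ = −5x². Subtract (−5x²)·D = 15x⁵ − 45x⁴ − 5x³ + 35x². Remainder: 24x⁴ − 78x³ + 10x² + 58x − 13.
Step 4: lead(24x⁴ − 78x³ + 10x² + 58x − 13) ÷ lead(D) = 24x⁴ ÷ −3x³ = −8x. Subtract (−8x)·D = 24x⁴ − 72x³ − 8x² + 56x. Remainder: −6x³ + 18x² + 2x − 13.
Step 5: lead(−6x³ + 18x² + 2x − 13) ÷ lead(D) = −6x³ ÷ −3x³ = 2. Subtract (2)·D = −6x³ + 18x² + 2x − 14. Remainder: 1.

Q(x) = −9x⁴ + x³ − 5x² − 8x + 2; R(x) = 1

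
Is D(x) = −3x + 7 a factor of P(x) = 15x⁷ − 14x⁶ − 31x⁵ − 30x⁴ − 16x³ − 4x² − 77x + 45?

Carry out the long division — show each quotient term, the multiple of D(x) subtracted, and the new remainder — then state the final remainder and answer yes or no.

Step 1: lead(15x⁷ − 14x⁶ − 31x⁵ − 30x⁴ − 16x³ − 4x² − 77x + 45) ÷ lead(D) = 15x⁷ ÷ −3x = −5x⁶. Subtract (−5x⁶)·D = 15x⁷ − 35x⁶. Remainder: 21x⁶ − 31x⁵ − 30x⁴ − 16x³ − 4x² − 77x + 45.
Step 2: lead(21x⁶ − 31x⁵ − 30x⁴ − 16x³ − 4x² − 77x + 45) ÷ lead(D) = 21x⁶ ÷ −3x = −7x⁵. Subtract (−7x⁵)·D = 21x⁶ − 49x⁵. Remainder: 18x⁵ − 30x⁴ − 16x³ − 4x² − 77x + 45.
Step 3: lead(18x⁵ − 30x⁴ − 16x³ − 4x² − 77x + 45) ÷ lead(D) = 18x⁵ ÷ −3x = −6x⁴. Subtract (−6x⁴)·D = 18x⁵ − 42x⁴. Remainder: 12x⁴ − 16x³ − 4x² − 77x + 45.
Step 4: lead(12x⁴ − 16x³ − 4x² − 77x + 45) ÷ lead(D) = 12x⁴ ÷ −3x = −4x³. Subtract (−4x³)·D = 12x⁴ − 28x³. Remainder: 12x³ − 4x² − 77x + 45.
Step 5: lead(12x³ − 4x² − 77x + 45) ÷ lead(D) = 12x³ ÷ −3x = −4x². Subtract (−4x²)·D = 12x³ − 28x². Remainder: 24x² − 77x + 45.
Step 6: lead(24x² − 77x + 45) ÷ lead(D) = 24x² ÷ −3x = −8x. Subtract (−8x)·D = 24x² − 56x. Remainder: −21x + 45.
Step 7: lead(−21x + 45) ÷ lead(D) = −21x ÷ −3x = 7. Subtract (7)·D = −21x + 49. Remainder: −4.

R(x) = −4, so D(x) is not a factor of P(x). no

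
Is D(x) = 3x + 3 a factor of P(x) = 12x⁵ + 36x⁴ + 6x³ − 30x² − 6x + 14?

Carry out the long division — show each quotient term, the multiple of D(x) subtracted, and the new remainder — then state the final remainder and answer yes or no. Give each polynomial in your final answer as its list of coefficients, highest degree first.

Step 1: lead(12x⁵ + 36x⁴ + 6x³ − 30x² − 6x + 14) ÷ lead(D) = 12x⁵ ÷ 3x = 4x⁴. Subtract (4x⁴)·D = 12x⁵ + 12x⁴. Remainder: 24x⁴ + 6x³ − 30x² − 6x + 14.
Step 2: lead(24x⁴ + 6x³ − 30x² − 6x + 14) ÷ lead(D) = 24x⁴ ÷ 3x = 8x³. Subtract (8x³)·D = 24x⁴ + 24x³. Remainder: −18x³ − 30x² − 6x + 14.
Step 3: lead(−18x³ − 30x² − 6x + 14) ÷ lead(D) = −18x³ ÷ 3x = −6x². Subtract (−6x²)·D = −18x³ − 18x². Remainder: −12x² − 6x + 14.
Step 4: lead(−12x² − 6x + 14) ÷ lead(D) = −12x² ÷ 3x = −4x. Subtract (−4x)·D = −12x² − 12x. Remainder: 6x + 14.
Step 5: lead(6x + 14) ÷ lead(D) = 6x ÷ 3x = 2. Subtract (2)·D = 6x + 6. Remainder: 8.

R = [8], so D(x) is not a factor of P(x). no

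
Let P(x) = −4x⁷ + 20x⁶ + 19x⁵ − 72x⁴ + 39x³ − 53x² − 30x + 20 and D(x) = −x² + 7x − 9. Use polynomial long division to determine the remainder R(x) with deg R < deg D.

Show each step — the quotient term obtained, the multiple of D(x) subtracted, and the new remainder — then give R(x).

R(x) = −7

Step 1: lead(−4x⁷ + 20x⁶ + 19x⁵ − 72x⁴ + 39x³ − 53x² − 30x + 20) ÷ lead(D) = −4x⁷ ÷ −x² = 4x⁵. Subtract (4x⁵)·D = −4x⁷ + 28x⁶ − 36x⁵. Remainder: −8x⁶ + 55x⁵ − 72x⁴ + 39x³ − 53x² − 30x + 20.
Step 2: lead(−8x⁶ + 55x⁵ − 72x⁴ + 39x³ − 53x² − 30x + 20) ÷ lead(D) = −8x⁶ ÷ −x² = 8x⁴. Subtract (8x⁴)·D = −8x⁶ + 56x⁵ − 72x⁴. Remainder: −x⁵ + 39x³ − 53x² − 30x + 20.
Step 3: lead(−x⁵ + 39x³ − 53x² − 30x + 20) ÷ lead(D) = −x⁵ ÷ −x² = x³. Subtract (x³)·D = −x⁵ + 7x⁴ − 9x³. Remainder: −7x⁴ + 48x³ − 53x² − 30x + 20.
Step 4: lead(−7x⁴ + 48x³ − 53x² − 30x + 20) ÷ lead(D) = −7x⁴ ÷ −x² = 7x². Subtract (7x²)·D = −7x⁴ + 49x³ − 63x². Remainder: −x³ + 10x² − 30x + 20.
Step 5: lead(−x³ + 10x² − 30x + 20) ÷ lead(D) = −x³ ÷ −x² = x. Subtract (x)·D = −x³ + 7x² − 9x. Remainder: 3x² − 21x + 20.
Step 6: lead(3x² − 21x + 20) ÷ lead(D) = 3x² ÷ −x² = −3. Subtract (−3)·D = 3x² − 21x + 27. Remainder: −7.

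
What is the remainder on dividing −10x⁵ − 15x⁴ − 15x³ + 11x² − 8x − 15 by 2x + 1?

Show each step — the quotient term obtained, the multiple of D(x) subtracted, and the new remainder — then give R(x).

Step 1: lead(−10x⁵ − 15x⁴ − 15x³ + 11x² − 8x − 15) ÷ lead(D) = −10x⁵ ÷ 2x = −5x⁴. Subtract (−5x⁴)·D = −10x⁵ − 5x⁴. Remainder: −10x⁴ − 15x³ + 11x² − 8x − 15.
Step 2: lead(−10x⁴ − 15x³ + 11x² − 8x − 15) ÷ lead(D) = −10x⁴ ÷ 2x = −5x³. Subtract (−5x³)·D = −10x⁴ − 5x³. Remainder: −10x³ + 11x² − 8x − 15.
Step 3: lead(−10x³ + 11x² − 8x − 15) ÷ lead(D) = −10x³ ÷ 2x = −5x². Subtract (−5x²)·D = −10x³ − 5x². Remainder: 16x² − 8x − 15.
Step 4: lead(16x² − 8x − 15) ÷ lead(D) = 16x² ÷ 2x = 8x. Subtract (8x)·D = 16x² + 8x. Remainder: −16x − 15.
Step 5: lead(−16x − 15) ÷ lead(D) = −16x ÷ 2x = −8. Subtract (−8)·D = −16x − 8. Remainder: −7.

R(x) = −7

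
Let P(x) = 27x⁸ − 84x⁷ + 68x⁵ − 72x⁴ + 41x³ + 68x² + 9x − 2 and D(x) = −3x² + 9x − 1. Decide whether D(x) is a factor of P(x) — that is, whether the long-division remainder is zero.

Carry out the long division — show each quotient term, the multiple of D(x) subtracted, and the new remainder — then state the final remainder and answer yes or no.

Step 1: lead(27x⁸ − 84x⁷ + 68x⁵ − 72x⁴ + 41x³ + 68x² + 9x − 2) ÷ lead(D) = 27x⁸ ÷ −3x² = −9x⁶. Subtract (−9x⁶)·D = 27x⁸ − 81x⁷ + 9x⁶. Remainder: −3x⁷ − 9x⁶ + 68x⁵ − 72x⁴ + 41x³ + 68x² + 9x − 2.
Step 2: lead(−3x⁷ − 9x⁶ + 68x⁵ − 72x⁴ + 41x³ + 68x² + 9x − 2) ÷ lead(D) = −3x⁷ ÷ −3x² = x⁵. Subtract (x⁵)·D = −3x⁷ + 9x⁶ − x⁵. Remainder: −18x⁶ + 69x⁵ − 72x⁴ + 41x³ + 68x² + 9x − 2.
Step 3: lead(−18x⁶ + 69x⁵ − 72x⁴ + 41x³ + 68x² + 9x − 2) ÷ lead(D) = −18x⁶ ÷ −3x² = 6x⁴. Subtract (6x⁴)·D = −18x⁶ + 54x⁵ − 6x⁴. Remainder: 15x⁵ − 66x⁴ + 41x³ + 68x² + 9x − 2.
Step 4: lead(15x⁵ − 66x⁴ + 41x³ + 68x² + 9x − 2) ÷ lead(D) = 15x⁵ ÷ −3x² = −5x³. Subtract (−5x³)·D = 15x⁵ − 45x⁴ + 5x³. Remainder: −21x⁴ + 36x³ + 68x² + 9x − 2.
Step 5: lead(−21x⁴ + 36x³ + 68x² + 9x − 2) ÷ lead(D) = −21x⁴ ÷ −3x² = 7x². Subtract (7x²)·D = −21x⁴ + 63x³ − 7x². Remainder: −27x³ + 75x² + 9x − 2.
Step 6: lead(−27x³ + 75x² + 9x − 2) ÷ lead(D) = −27x³ ÷ −3x² = 9x. Subtract (9x)·D = −27x³ + 81x² − 9x. Remainder: −6x² + 18x − 2.
Step 7: lead(−6x² + 18x − 2) ÷ lead(D) = −6x² ÷ −3x² = 2. Subtract (2)·D = −6x² + 18x − 2. Remainder: 0.

R(x) = 0, so D(x) is a factor of P(x). yes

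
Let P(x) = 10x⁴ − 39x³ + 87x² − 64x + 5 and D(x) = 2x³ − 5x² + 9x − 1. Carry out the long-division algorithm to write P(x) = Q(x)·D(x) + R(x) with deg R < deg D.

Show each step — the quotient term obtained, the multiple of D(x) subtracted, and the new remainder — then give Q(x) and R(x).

Q(x) = 5x − 7; R(x) = 7x² + 4x − 2

Step 1: lead(10x⁴ − 39x³ + 87x² − 64x + 5) ÷ lead(D) = 10x⁴ ÷ 2x³ = 5x. Subtract (5x)·D = 10x⁴ − 25x³ + 45x² − 5x. Remainder: −14x³ + 42x² − 59x + 5.
Step 2: lead(−14x³ + 42x² − 59x + 5) ÷ lead(D) = −14x³ ÷ 2x³ = −7. Subtract (−7)·D = −14x³ + 35x² − 63x + 7. Remainder: 7x² + 4x − 2.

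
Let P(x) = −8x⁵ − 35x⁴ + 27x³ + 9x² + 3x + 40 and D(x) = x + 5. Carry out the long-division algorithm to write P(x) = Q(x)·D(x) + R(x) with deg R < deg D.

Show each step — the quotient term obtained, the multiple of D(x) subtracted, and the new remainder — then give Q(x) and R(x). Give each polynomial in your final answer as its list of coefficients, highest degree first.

Step 1: lead(−8x⁵ − 35x⁴ + 27x³ + 9x² + 3x + 40) ÷ lead(D) = −8x⁵ ÷ x = −8x⁴. Subtract (−8x⁴)·D = −8x⁵ − 40x⁴. Remainder: 5x⁴ + 27x³ + 9x² + 3x + 40.
Step 2: lead(5x⁴ + 27x³ + 9x² + 3x + 40) ÷ lead(D) = 5x⁴ ÷ x = 5x³. Subtract (5x³)·D = 5x⁴ + 25x³. Remainder: 2x³ + 9x² + 3x + 40.
Step 3: lead(2x³ + 9x² + 3x + 40) ÷ lead(D) = 2x³ ÷ x = 2x². Subtract (2x²)·D = 2x³ + 10x². Remainder: −x² + 3x + 40.
Step 4: lead(−x² + 3x + 40) ÷ lead(D) = −x² ÷ x = −x. Subtract (−x)·D = −x² − 5x. Remainder: 8x + 40.
Step 5: lead(8x + 40) ÷ lead(D) = 8x ÷ x = 8. Subtract (8)·D = 8x + 40. Remainder: 0.

Q = [-8, 5, 2, -1, 8]; R = [0]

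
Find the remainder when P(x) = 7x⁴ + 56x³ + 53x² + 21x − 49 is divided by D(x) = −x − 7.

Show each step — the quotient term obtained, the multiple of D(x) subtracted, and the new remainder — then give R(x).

Step 1: lead(7x⁴ + 56x³ + 53x² + 21x − 49) ÷ lead(D) = 7x⁴ ÷ −x = −7x³. Subtract (−7x³)·D = 7x⁴ + 49x³. Remainder: 7x³ + 53x² + 21x − 49.
Step 2: lead(7x³ + 53x² + 21x − 49) ÷ lead(D) = 7x³ ÷ −x = −7x². Subtract (−7x²)·D = 7x³ + 49x². Remainder: 4x² + 21x − 49.
Step 3: lead(4x² + 21x − 49) ÷ lead(D) = 4x² ÷ −x = −4x. Subtract (−4x)·D = 4x² + 28x. Remainder: −7x − 49.
Step 4: lead(−7x − 49) ÷ lead(D) = −7x ÷ −x = 7. Subtract (7)·D = −7x − 49. Remainder: 0.

R(x) = 0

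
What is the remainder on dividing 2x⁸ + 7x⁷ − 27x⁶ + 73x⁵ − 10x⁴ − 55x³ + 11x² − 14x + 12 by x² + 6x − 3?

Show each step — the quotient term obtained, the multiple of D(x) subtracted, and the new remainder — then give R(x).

Step 1: lead(2x⁸ + 7x⁷ − 27x⁶ + 73x⁵ − 10x⁴ − 55x³ + 11x² − 14x + 12) ÷ lead(D) = 2x⁸ ÷ x² = 2x⁶. Subtract (2x⁶)·D = 2x⁸ + 12x⁷ − 6x⁶. Remainder: −5x⁷ − 21x⁶ + 73x⁵ − 10x⁴ − 55x³ + 11x² − 14x + 12.
Step 2: lead(−5x⁷ − 21x⁶ + 73x⁵ − 10x⁴ − 55x³ + 11x² − 14x + 12) ÷ lead(D) = −5x⁷ ÷ x² = −5x⁵. Subtract (−5x⁵)·D = −5x⁷ − 30x⁶ + 15x⁵. Remainder: 9x⁶ + 58x⁵ − 10x⁴ − 55x³ + 11x² − 14x + 12.
Step 3: lead(9x⁶ + 58x⁵ − 10x⁴ − 55x³ + 11x² − 14x + 12) ÷ lead(D) = 9x⁶ ÷ x² = 9x⁴. Subtract (9x⁴)·D = 9x⁶ + 54x⁵ − 27x⁴. Remainder: 4x⁵ + 17x⁴ − 55x³ + 11x² − 14x + 12.
Step 4: lead(4x⁵ + 17x⁴ − 55x³ + 11x² − 14x + 12) ÷ lead(D) = 4x⁵ ÷ x² = 4x³. Subtract (4x³)·D = 4x⁵ + 24x⁴ − 12x³. Remainder: −7x⁴ − 43x³ + 11x² − 14x + 12.
Step 5: lead(−7x⁴ − 43x³ + 11x² − 14x + 12) ÷ lead(D) = −7x⁴ ÷ x² = −7x². Subtract (−7x²)·D = −7x⁴ − 42x³ + 21x². Remainder: −x³ − 10x² − 14x + 12.
Step 6: lead(−x³ − 10x² − 14x + 12) ÷ lead(D) = −x³ ÷ x² = −x. Subtract (−x)·D = −x³ − 6x² + 3x. Remainder: −4x² − 17x + 12.
Step 7: lead(−4x² − 17x + 12) ÷ lead(D) = −4x² ÷ x² = −4. Subtract (−4)·D = −4x² − 24x + 12. Remainder: 7x.

R(x) = 7x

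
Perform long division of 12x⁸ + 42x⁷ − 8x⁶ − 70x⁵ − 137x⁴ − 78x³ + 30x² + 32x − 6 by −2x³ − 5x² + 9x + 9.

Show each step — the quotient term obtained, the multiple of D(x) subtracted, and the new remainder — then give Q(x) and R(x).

Step 1: lead(12x⁸ + 42x⁷ − 8x⁶ − 70x⁵ − 137x⁴ − 78x³ + 30x² + 32x − 6) ÷ lead(D) = 12x⁸ ÷ −2x³ = −6x⁵. Subtract (−6x⁵)·D = 12x⁸ + 30x⁷ − 54x⁶ − 54x⁵. Remainder: 12x⁷ + 46x⁶ − 16x⁵ − 137x⁴ − 78x³ + 30x² + 32x − 6.
Step 2: lead(12x⁷ + 46x⁶ − 16x⁵ − 137x⁴ − 78x³ + 30x² + 32x − 6) ÷ lead(D) = 12x⁷ ÷ −2x³ = −6x⁴. Subtract (−6x⁴)·D = 12x⁷ + 30x⁶ − 54x⁵ − 54x⁴. Remainder: 16x⁶ + 38x⁵ − 83x⁴ − 78x³ + 30x² + 32x − 6.
Step 3: lead(16x⁶ + 38x⁵ − 83x⁴ − 78x³ + 30x² + 32x − 6) ÷ lead(D) = 16x⁶ ÷ −2x³ = −8x³. Subtract (−8x³)·D = 16x⁶ + 40x⁵ − 72x⁴ − 72x³. Remainder: −2x⁵ − 11x⁴ − 6x³ + 30x² + 32x − 6.
Step 4: lead(−2x⁵ − 11x⁴ − 6x³ + 30x² + 32x − 6) ÷ lead(D) = −2x⁵ ÷ −2x³ = x². Subtract (x²)·D = −2x⁵ − 5x⁴ + 9x³ + 9x². Remainder: −6x⁴ − 15x³ + 21x² + 32x − 6.
Step 5: lead(−6x⁴ − 15x³ + 21x² + 32x − 6) ÷ lead(D) = −6x⁴ ÷ −2x³ = 3x. Subtract (3x)·D = −6x⁴ − 15x³ + 27x² + 27x. Remainder: −6x² + 5x − 6.

Q(x) = −6x⁵ − 6x⁴ − 8x³ + x² + 3x; R(x) = −6x² + 5x − 6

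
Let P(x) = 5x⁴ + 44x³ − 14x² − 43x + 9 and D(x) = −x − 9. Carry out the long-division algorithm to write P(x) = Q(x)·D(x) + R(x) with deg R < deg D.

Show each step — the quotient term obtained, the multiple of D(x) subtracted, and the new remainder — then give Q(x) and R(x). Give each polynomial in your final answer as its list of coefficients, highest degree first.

Step 1: lead(5x⁴ + 44x³ − 14x² − 43x + 9) ÷ lead(D) = 5x⁴ ÷ −x = −5x³. Subtract (−5x³)·D = 5x⁴ + 45x³. Remainder: −x³ − 14x² − 43x + 9.
Step 2: lead(−x³ − 14x² − 43x + 9) ÷ lead(D) = −x³ ÷ −x = x². Subtract (x²)·D = −x³ − 9x². Remainder: −5x² − 43x + 9.
Step 3: lead(−5x² − 43x + 9) ÷ lead(D) = −5x² ÷ −x = 5x. Subtract (5x)·D = −5x² − 45x. Remainder: 2x + 9.
Step 4: lead(2x + 9) ÷ lead(D) = 2x ÷ −x = −2. Subtract (−2)·D = 2x + 18. Remainder: −9.

Q = [-5, 1, 5, -2]; R = [-9]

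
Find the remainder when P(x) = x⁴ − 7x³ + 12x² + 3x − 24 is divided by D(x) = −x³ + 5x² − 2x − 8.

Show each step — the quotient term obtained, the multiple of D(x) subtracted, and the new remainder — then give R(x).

Step 1: lead(x⁴ − 7x³ + 12x² + 3x − 24) ÷ lead(D) = x⁴ ÷ −x³ = −x. Subtract (−x)·D = x⁴ − 5x³ + 2x² + 8x. Remainder: −2x³ + 10x² − 5x − 24.
Step 2: lead(−2x³ + 10x² − 5x − 24) ÷ lead(D) = −2x³ ÷ −x³ = 2. Subtract (2)·D = −2x³ + 10x² − 4x − 16. Remainder: −x − 8.

R(x) = −x − 8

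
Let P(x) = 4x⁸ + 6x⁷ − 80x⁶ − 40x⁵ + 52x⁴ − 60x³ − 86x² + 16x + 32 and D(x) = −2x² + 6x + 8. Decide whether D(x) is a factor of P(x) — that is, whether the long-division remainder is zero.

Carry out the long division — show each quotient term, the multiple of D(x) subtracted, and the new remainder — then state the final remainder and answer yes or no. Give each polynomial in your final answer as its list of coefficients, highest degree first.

R = [0], so D(x) is a factor of P(x). yes

Step 1: lead(4x⁸ + 6x⁷ − 80x⁶ − 40x⁵ + 52x⁴ − 60x³ − 86x² + 16x + 32) ÷ lead(D) = 4x⁸ ÷ −2x² = −2x⁶. Subtract (−2x⁶)·D = 4x⁸ − 12x⁷ − 16x⁶. Remainder: 18x⁷ − 64x⁶ − 40x⁵ + 52x⁴ − 60x³ − 86x² + 16x + 32.
Step 2: lead(18x⁷ − 64x⁶ − 40x⁵ + 52x⁴ − 60x³ − 86x² + 16x + 32) ÷ lead(D) = 18x⁷ ÷ −2x² = −9x⁵. Subtract (−9x⁵)·D = 18x⁷ − 54x⁶ − 72x⁵. Remainder: −10x⁶ + 32x⁵ + 52x⁴ − 60x³ − 86x² + 16x + 32.
Step 3: lead(−10x⁶ + 32x⁵ + 52x⁴ − 60x³ − 86x² + 16x + 32) ÷ lead(D) = −10x⁶ ÷ −2x² = 5x⁴. Subtract (5x⁴)·D = −10x⁶ + 30x⁵ + 40x⁴. Remainder: 2x⁵ + 12x⁴ − 60x³ − 86x² + 16x + 32.
Step 4: lead(2x⁵ + 12x⁴ − 60x³ − 86x² + 16x + 32) ÷ lead(D) = 2x⁵ ÷ −2x² = −x³. Subtract (−x³)·D = 2x⁵ − 6x⁴ − 8x³. Remainder: 18x⁴ − 52x³ − 86x² + 16x + 32.
Step 5: lead(18x⁴ − 52x³ − 86x² + 16x + 32) ÷ lead(D) = 18x⁴ ÷ −2x² = −9x². Subtract (−9x²)·D = 18x⁴ − 54x³ − 72x². Remainder: 2x³ − 14x² + 16x + 32.
Step 6: lead(2x³ − 14x² + 16x + 32) ÷ lead(D) = 2x³ ÷ −2x² = −x. Subtract (−x)·D = 2x³ − 6x² − 8x. Remainder: −8x² + 24x + 32.
Step 7: lead(−8x² + 24x + 32) ÷ lead(D) = −8x² ÷ −2x² = 4. Subtract (4)·D = −8x² + 24x + 32. Remainder: 0.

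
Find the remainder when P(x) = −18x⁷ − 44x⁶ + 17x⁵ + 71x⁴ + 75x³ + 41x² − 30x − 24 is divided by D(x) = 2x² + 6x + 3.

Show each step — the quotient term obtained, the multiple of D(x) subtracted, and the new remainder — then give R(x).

Step 1: lead(−18x⁷ − 44x⁶ + 17x⁵ + 71x⁴ + 75x³ + 41x² − 30x − 24) ÷ lead(D) = −18x⁷ ÷ 2x² = −9x⁵. Subtract (−9x⁵)·D = −18x⁷ − 54x⁶ − 27x⁵. Remainder: 10x⁶ + 44x⁵ + 71x⁴ + 75x³ + 41x² − 30x − 24.
Step 2: lead(10x⁶ + 44x⁵ + 71x⁴ + 75x³ + 41x² − 30x − 24) ÷ lead(D) = 10x⁶ ÷ 2x² = 5x⁴. Subtract (5x⁴)·D = 10x⁶ + 30x⁵ + 15x⁴. Remainder: 14x⁵ + 56x⁴ + 75x³ + 41x² − 30x − 24.
Step 3: lead(14x⁵ + 56x⁴ + 75x³ + 41x² − 30x − 24) ÷ lead(D) = 14x⁵ ÷ 2x² = 7x³. Subtract (7x³)·D = 14x⁵ + 42x⁴ + 21x³. Remainder: 14x⁴ + 54x³ + 41x² − 30x − 24.
Step 4: lead(14x⁴ + 54x³ + 41x² − 30x − 24) ÷ lead(D) = 14x⁴ ÷ 2x² = 7x². Subtract (7x²)·D = 14x⁴ + 42x³ + 21x². Remainder: 12x³ + 20x² − 30x − 24.
Step 5: lead(12x³ + 20x² − 30x − 24) ÷ lead(D) = 12x³ ÷ 2x² = 6x. Subtract (6x)·D = 12x³ + 36x² + 18x. Remainder: −16x² − 48x − 24.
Step 6: lead(−16x² − 48x − 24) ÷ lead(D) = −16x² ÷ 2x² = −8. Subtract (−8)·D = −16x² − 48x − 24. Remainder: 0.

R(x) = 0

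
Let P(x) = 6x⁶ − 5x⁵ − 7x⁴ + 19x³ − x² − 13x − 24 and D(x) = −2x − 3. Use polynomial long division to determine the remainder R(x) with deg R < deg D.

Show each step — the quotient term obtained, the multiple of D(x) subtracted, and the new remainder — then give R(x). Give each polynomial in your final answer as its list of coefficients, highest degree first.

R = [0]

Step 1: lead(6x⁶ − 5x⁵ − 7x⁴ + 19x³ − x² − 13x − 24) ÷ lead(D) = 6x⁶ ÷ −2x = −3x⁵. Subtract (−3x⁵)·D = 6x⁶ + 9x⁵. Remainder: −14x⁵ − 7x⁴ + 19x³ − x² − 13x − 24.
Step 2: lead(−14x⁵ − 7x⁴ + 19x³ − x² − 13x − 24) ÷ lead(D) = −14x⁵ ÷ −2x = 7x⁴. Subtract (7x⁴)·D = −14x⁵ − 21x⁴. Remainder: 14x⁴ + 19x³ − x² − 13x − 24.
Step 3: lead(14x⁴ + 19x³ − x² − 13x − 24) ÷ lead(D) = 14x⁴ ÷ −2x = −7x³. Subtract (−7x³)·D = 14x⁴ + 21x³. Remainder: −2x³ − x² − 13x − 24.
Step 4: lead(−2x³ − x² − 13x − 24) ÷ lead(D) = −2x³ ÷ −2x = x². Subtract (x²)·D = −2x³ − 3x². Remainder: 2x² − 13x − 24.
Step 5: lead(2x² − 13x − 24) ÷ lead(D) = 2x² ÷ −2x = −x. Subtract (−x)·D = 2x² + 3x. Remainder: −16x − 24.
Step 6: lead(−16x − 24) ÷ lead(D) = −16x ÷ −2x = 8. Subtract (8)·D = −16x − 24. Remainder: 0.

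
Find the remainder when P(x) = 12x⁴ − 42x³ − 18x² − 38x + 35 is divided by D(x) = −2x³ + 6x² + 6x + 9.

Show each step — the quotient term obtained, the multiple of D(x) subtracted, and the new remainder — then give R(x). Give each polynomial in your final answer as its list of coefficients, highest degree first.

Step 1: lead(12x⁴ − 42x³ − 18x² − 38x + 35) ÷ lead(D) = 12x⁴ ÷ −2x³ = −6x. Subtract (−6x)·D = 12x⁴ − 36x³ − 36x² − 54x. Remainder: −6x³ + 18x² + 16x + 35.
Step 2: lead(−6x³ + 18x² + 16x + 35) ÷ lead(D) = −6x³ ÷ −2x³ = 3. Subtract (3)·D = −6x³ + 18x² + 18x + 27. Remainder: −2x + 8.

R = [-2, 8]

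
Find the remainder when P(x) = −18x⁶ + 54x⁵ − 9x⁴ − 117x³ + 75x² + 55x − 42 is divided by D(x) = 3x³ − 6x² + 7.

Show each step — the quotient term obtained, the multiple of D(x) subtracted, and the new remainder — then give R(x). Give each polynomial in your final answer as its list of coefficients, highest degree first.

R = [-9, -8, 7]

Step 1: lead(−18x⁶ + 54x⁵ − 9x⁴ − 117x³ + 75x² + 55x − 42) ÷ lead(D) = −18x⁶ ÷ 3x³ = −6x³. Subtract (−6x³)·D = −18x⁶ + 36x⁵ − 42x³. Remainder: 18x⁵ − 9x⁴ − 75x³ + 75x² + 55x − 42.
Step 2: lead(18x⁵ − 9x⁴ − 75x³ + 75x² + 55x − 42) ÷ lead(D) = 18x⁵ ÷ 3x³ = 6x². Subtract (6x²)·D = 18x⁵ − 36x⁴ + 42x². Remainder: 27x⁴ − 75x³ + 33x² + 55x − 42.
Step 3: lead(27x⁴ − 75x³ + 33x² + 55x − 42) ÷ lead(D) = 27x⁴ ÷ 3x³ = 9x. Subtract (9x)·D = 27x⁴ − 54x³ + 63x. Remainder: −21x³ + 33x² − 8x − 42.
Step 4: lead(−21x³ + 33x² − 8x − 42) ÷ lead(D) = −21x³ ÷ 3x³ = −7. Subtract (−7)·D = −21x³ + 42x² − 49. Remainder: −9x² − 8x + 7.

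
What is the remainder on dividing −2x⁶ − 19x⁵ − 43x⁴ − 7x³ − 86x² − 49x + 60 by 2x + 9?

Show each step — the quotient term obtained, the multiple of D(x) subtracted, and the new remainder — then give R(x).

R(x) = −3

Step 1: lead(−2x⁶ − 19x⁵ − 43x⁴ − 7x³ − 86x² − 49x + 60) ÷ lead(D) = −2x⁶ ÷ 2x = −x⁵. Subtract (−x⁵)·D = −2x⁶ − 9x⁵. Remainder: −10x⁵ − 43x⁴ − 7x³ − 86x² − 49x + 60.
Step 2: lead(−10x⁵ − 43x⁴ − 7x³ − 86x² − 49x + 60) ÷ lead(D) = −10x⁵ ÷ 2x = −5x⁴. Subtract (−5x⁴)·D = −10x⁵ − 45x⁴. Remainder: 2x⁴ − 7x³ − 86x² − 49x + 60.
Step 3: lead(2x⁴ − 7x³ − 86x² − 49x + 60) ÷ lead(D) = 2x⁴ ÷ 2x = x³. Subtract (x³)·D = 2x⁴ + 9x³. Remainder: −16x³ − 86x² − 49x + 60.
Step 4: lead(−16x³ − 86x² − 49x + 60) ÷ lead(D) = −16x³ ÷ 2x = −8x². Subtract (−8x²)·D = −16x³ − 72x². Remainder: −14x² − 49x + 60.
Step 5: lead(−14x² − 49x + 60) ÷ lead(D) = −14x² ÷ 2x = −7x. Subtract (−7x)·D = −14x² − 63x. Remainder: 14x + 60.
Step 6: lead(14x + 60) ÷ lead(D) = 14x ÷ 2x = 7. Subtract (7)·D = 14x + 63. Remainder: −3.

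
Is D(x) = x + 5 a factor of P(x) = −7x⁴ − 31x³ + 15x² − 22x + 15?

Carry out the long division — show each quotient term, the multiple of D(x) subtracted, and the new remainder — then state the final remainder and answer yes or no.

R(x) = 0, so D(x) is a factor of P(x). yes

Step 1: lead(−7x⁴ − 31x³ + 15x² − 22x + 15) ÷ lead(D) = −7x⁴ ÷ x = −7x³. Subtract (−7x³)·D = −7x⁴ − 35x³. Remainder: 4x³ + 15x² − 22x + 15.
Step 2: lead(4x³ + 15x² − 22x + 15) ÷ lead(D) = 4x³ ÷ x = 4x². Subtract (4x²)·D = 4x³ + 20x². Remainder: −5x² − 22x + 15.
Step 3: lead(−5x² − 22x + 15) ÷ lead(D) = −5x² ÷ x = −5x. Subtract (−5x)·D = −5x² − 25x. Remainder: 3x + 15.
Step 4: lead(3x + 15) ÷ lead(D) = 3x ÷ x = 3. Subtract (3)·D = 3x + 15. Remainder: 0.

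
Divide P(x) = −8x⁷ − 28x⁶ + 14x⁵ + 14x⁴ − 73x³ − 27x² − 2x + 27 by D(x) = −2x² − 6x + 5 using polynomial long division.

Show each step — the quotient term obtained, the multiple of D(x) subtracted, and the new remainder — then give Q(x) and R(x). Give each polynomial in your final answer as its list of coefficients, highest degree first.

Step 1: lead(−8x⁷ − 28x⁶ + 14x⁵ + 14x⁴ − 73x³ − 27x² − 2x + 27) ÷ lead(D) = −8x⁷ ÷ −2x² = 4x⁵. Subtract (4x⁵)·D = −8x⁷ − 24x⁶ + 20x⁵. Remainder: −4x⁶ − 6x⁵ + 14x⁴ − 73x³ − 27x² − 2x + 27.
Step 2: lead(−4x⁶ − 6x⁵ + 14x⁴ − 73x³ − 27x² − 2x + 27) ÷ lead(D) = −4x⁶ ÷ −2x² = 2x⁴. Subtract (2x⁴)·D = −4x⁶ − 12x⁵ + 10x⁴. Remainder: 6x⁵ + 4x⁴ − 73x³ − 27x² − 2x + 27.
Step 3: lead(6x⁵ + 4x⁴ − 73x³ − 27x² − 2x + 27) ÷ lead(D) = 6x⁵ ÷ −2x² = −3x³. Subtract (−3x³)·D = 6x⁵ + 18x⁴ − 15x³. Remainder: −14x⁴ − 58x³ − 27x² − 2x + 27.
Step 4: lead(−14x⁴ − 58x³ − 27x² − 2x + 27) ÷ lead(D) = −14x⁴ ÷ −2x² = 7x². Subtract (7x²)·D = −14x⁴ − 42x³ + 35x². Remainder: −16x³ − 62x² − 2x + 27.
Step 5: lead(−16x³ − 62x² − 2x + 27) ÷ lead(D) = −16x³ ÷ −2x² = 8x. Subtract (8x)·D = −16x³ − 48x² + 40x. Remainder: −14x² − 42x + 27.
Step 6: lead(−14x² − 42x + 27) ÷ lead(D) = −14x² ÷ −2x² = 7. Subtract (7)·D = −14x² − 42x + 35. Remainder: −8.

Q = [4, 2, -3, 7, 8, 7]; R = [-8]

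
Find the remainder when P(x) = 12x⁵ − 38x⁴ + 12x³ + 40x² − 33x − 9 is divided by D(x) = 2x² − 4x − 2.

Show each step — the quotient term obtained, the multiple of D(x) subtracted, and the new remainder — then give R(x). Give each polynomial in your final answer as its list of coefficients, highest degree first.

R = [-1, 9]

Step 1: lead(12x⁵ − 38x⁴ + 12x³ + 40x² − 33x − 9) ÷ lead(D) = 12x⁵ ÷ 2x² = 6x³. Subtract (6x³)·D = 12x⁵ − 24x⁴ − 12x³. Remainder: −14x⁴ + 24x³ + 40x² − 33x − 9.
Step 2: lead(−14x⁴ + 24x³ + 40x² − 33x − 9) ÷ lead(D) = −14x⁴ ÷ 2x² = −7x². Subtract (−7x²)·D = −14x⁴ + 28x³ + 14x². Remainder: −4x³ + 26x² − 33x − 9.
Step 3: lead(−4x³ + 26x² − 33x − 9) ÷ lead(D) = −4x³ ÷ 2x² = −2x. Subtract (−2x)·D = −4x³ + 8x² + 4x. Remainder: 18x² − 37x − 9.
Step 4: lead(18x² − 37x − 9) ÷ lead(D) = 18x² ÷ 2x² = 9. Subtract (9)·D = 18x² − 36x − 18. Remainder: −x + 9.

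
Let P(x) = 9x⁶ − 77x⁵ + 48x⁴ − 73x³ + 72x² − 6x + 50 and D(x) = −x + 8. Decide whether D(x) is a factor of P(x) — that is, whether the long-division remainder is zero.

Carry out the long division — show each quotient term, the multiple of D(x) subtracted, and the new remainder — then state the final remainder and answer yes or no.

R(x) = 2, so D(x) is not a factor of P(x). no

Step 1: lead(9x⁶ − 77x⁵ + 48x⁴ − 73x³ + 72x² − 6x + 50) ÷ lead(D) = 9x⁶ ÷ −x = −9x⁵. Subtract (−9x⁵)·D = 9x⁶ − 72x⁵. Remainder: −5x⁵ + 48x⁴ − 73x³ + 72x² − 6x + 50.
Step 2: lead(−5x⁵ + 48x⁴ − 73x³ + 72x² − 6x + 50) ÷ lead(D) = −5x⁵ ÷ −x = 5x⁴. Subtract (5x⁴)·D = −5x⁵ + 40x⁴. Remainder: 8x⁴ − 73x³ + 72x² − 6x + 50.
Step 3: lead(8x⁴ − 73x³ + 72x² − 6x + 50) ÷ lead(D) = 8x⁴ ÷ −x = −8x³. Subtract (−8x³)·D = 8x⁴ − 64x³. Remainder: −9x³ + 72x² − 6x + 50.
Step 4: lead(−9x³ + 72x² − 6x + 50) ÷ lead(D) = −9x³ ÷ −x = 9x². Subtract (9x²)·D = −9x³ + 72x². Remainder: −6x + 50.
Step 5: lead(−6x + 50) ÷ lead(D) = −6x ÷ −x = 6. Subtract (6)·D = −6x + 48. Remainder: 2.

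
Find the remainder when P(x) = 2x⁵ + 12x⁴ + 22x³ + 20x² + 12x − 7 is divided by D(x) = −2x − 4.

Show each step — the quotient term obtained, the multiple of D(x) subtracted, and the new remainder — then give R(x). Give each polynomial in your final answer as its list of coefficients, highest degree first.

R = [1]

Step 1: lead(2x⁵ + 12x⁴ + 22x³ + 20x² + 12x − 7) ÷ lead(D) = 2x⁵ ÷ −2x = −x⁴. Subtract (−x⁴)·D = 2x⁵ + 4x⁴. Remainder: 8x⁴ + 22x³ + 20x² + 12x − 7.
Step 2: lead(8x⁴ + 22x³ + 20x² + 12x − 7) ÷ lead(D) = 8x⁴ ÷ −2x = −4x³. Subtract (−4x³)·D = 8x⁴ + 16x³. Remainder: 6x³ + 20x² + 12x − 7.
Step 3: lead(6x³ + 20x² + 12x − 7) ÷ lead(D) = 6x³ ÷ −2x = −3x². Subtract (−3x²)·D = 6x³ + 12x². Remainder: 8x² + 12x − 7.
Step 4: lead(8x² + 12x − 7) ÷ lead(D) = 8x² ÷ −2x = −4x. Subtract (−4x)·D = 8x² + 16x. Remainder: −4x − 7.
Step 5: lead(−4x − 7) ÷ lead(D) = −4x ÷ −2x = 2. Subtract (2)·D = −4x − 8. Remainder: 1.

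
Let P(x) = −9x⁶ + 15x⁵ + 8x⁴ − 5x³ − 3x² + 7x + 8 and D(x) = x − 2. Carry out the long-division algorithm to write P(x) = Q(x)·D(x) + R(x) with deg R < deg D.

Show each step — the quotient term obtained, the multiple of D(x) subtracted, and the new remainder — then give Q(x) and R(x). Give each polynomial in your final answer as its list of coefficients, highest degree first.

Step 1: lead(−9x⁶ + 15x⁵ + 8x⁴ − 5x³ − 3x² + 7x + 8) ÷ lead(D) = −9x⁶ ÷ x = −9x⁵. Subtract (−9x⁵)·D = −9x⁶ + 18x⁵. Remainder: −3x⁵ + 8x⁴ − 5x³ − 3x² + 7x + 8.
Step 2: lead(−3x⁵ + 8x⁴ − 5x³ − 3x² + 7x + 8) ÷ lead(D) = −3x⁵ ÷ x = −3x⁴. Subtract (−3x⁴)·D = −3x⁵ + 6x⁴. Remainder: 2x⁴ − 5x³ − 3x² + 7x + 8.
Step 3: lead(2x⁴ − 5x³ − 3x² + 7x + 8) ÷ lead(D) = 2x⁴ ÷ x = 2x³. Subtract (2x³)·D = 2x⁴ − 4x³. Remainder: −x³ − 3x² + 7x + 8.
Step 4: lead(−x³ − 3x² + 7x + 8) ÷ lead(D) = −x³ ÷ x = −x². Subtract (−x²)·D = −x³ + 2x². Remainder: −5x² + 7x + 8.
Step 5: lead(−5x² + 7x + 8) ÷ lead(D) = −5x² ÷ x = −5x. Subtract (−5x)·D = −5x² + 10x. Remainder: −3x + 8.
Step 6: lead(−3x + 8) ÷ lead(D) = −3x ÷ x = −3. Subtract (−3)·D = −3x + 6. Remainder: 2.

Q = [-9, -3, 2, -1, -5, -3]; R = [2]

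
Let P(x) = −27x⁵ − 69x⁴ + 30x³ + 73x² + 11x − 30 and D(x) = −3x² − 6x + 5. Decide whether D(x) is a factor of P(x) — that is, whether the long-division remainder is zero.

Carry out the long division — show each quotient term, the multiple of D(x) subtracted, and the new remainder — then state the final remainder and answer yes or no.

Step 1: lead(−27x⁵ − 69x⁴ + 30x³ + 73x² + 11x − 30) ÷ lead(D) = −27x⁵ ÷ −3x² = 9x³. Subtract (9x³)·D = −27x⁵ − 54x⁴ + 45x³. Remainder: −15x⁴ − 15x³ + 73x² + 11x − 30.
Step 2: lead(−15x⁴ − 15x³ + 73x² + 11x − 30) ÷ lead(D) = −15x⁴ ÷ −3x² = 5x². Subtract (5x²)·D = −15x⁴ − 30x³ + 25x². Remainder: 15x³ + 48x² + 11x − 30.
Step 3: lead(15x³ + 48x² + 11x − 30) ÷ lead(D) = 15x³ ÷ −3x² = −5x. Subtract (−5x)·D = 15x³ + 30x² − 25x. Remainder: 18x² + 36x − 30.
Step 4: lead(18x² + 36x − 30) ÷ lead(D) = 18x² ÷ −3x² = −6. Subtract (−6)·D = 18x² + 36x − 30. Remainder: 0.

R(x) = 0, so D(x) is a factor of P(x). yes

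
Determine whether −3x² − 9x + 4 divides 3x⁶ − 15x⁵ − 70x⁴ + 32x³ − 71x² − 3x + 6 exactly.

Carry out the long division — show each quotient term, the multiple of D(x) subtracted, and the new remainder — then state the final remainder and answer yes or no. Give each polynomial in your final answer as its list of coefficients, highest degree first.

R = [-6], so D(x) is not a factor of P(x). no

Step 1: lead(3x⁶ − 15x⁵ − 70x⁴ + 32x³ − 71x² − 3x + 6) ÷ lead(D) = 3x⁶ ÷ −3x² = −x⁴. Subtract (−x⁴)·D = 3x⁶ + 9x⁵ − 4x⁴. Remainder: −24x⁵ − 66x⁴ + 32x³ − 71x² − 3x + 6.
Step 2: lead(−24x⁵ − 66x⁴ + 32x³ − 71x² − 3x + 6) ÷ lead(D) = −24x⁵ ÷ −3x² = 8x³. Subtract (8x³)·D = −24x⁵ − 72x⁴ + 32x³. Remainder: 6x⁴ − 71x² − 3x + 6.
Step 3: lead(6x⁴ − 71x² − 3x + 6) ÷ lead(D) = 6x⁴ ÷ −3x² = −2x². Subtract (−2x²)·D = 6x⁴ + 18x³ − 8x². Remainder: −18x³ − 63x² − 3x + 6.
Step 4: lead(−18x³ − 63x² − 3x + 6) ÷ lead(D) = −18x³ ÷ −3x² = 6x. Subtract (6x)·D = −18x³ − 54x² + 24x. Remainder: −9x² − 27x + 6.
Step 5: lead(−9x² − 27x + 6) ÷ lead(D) = −9x² ÷ −3x² = 3. Subtract (3)·D = −9x² − 27x + 12. Remainder: −6.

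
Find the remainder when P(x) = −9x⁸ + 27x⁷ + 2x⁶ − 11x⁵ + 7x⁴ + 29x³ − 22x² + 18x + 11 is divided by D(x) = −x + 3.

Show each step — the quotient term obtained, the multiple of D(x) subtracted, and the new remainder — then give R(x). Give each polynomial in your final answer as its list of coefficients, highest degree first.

Step 1: lead(−9x⁸ + 27x⁷ + 2x⁶ − 11x⁵ + 7x⁴ + 29x³ − 22x² + 18x + 11) ÷ lead(D) = −9x⁸ ÷ −x = 9x⁷. Subtract (9x⁷)·D = −9x⁸ + 27x⁷. Remainder: 2x⁶ − 11x⁵ + 7x⁴ + 29x³ − 22x² + 18x + 11.
Step 2: lead(2x⁶ − 11x⁵ + 7x⁴ + 29x³ − 22x² + 18x + 11) ÷ lead(D) = 2x⁶ ÷ −x = −2x⁵. Subtract (−2x⁵)·D = 2x⁶ − 6x⁵. Remainder: −5x⁵ + 7x⁴ + 29x³ − 22x² + 18x + 11.
Step 3: lead(−5x⁵ + 7x⁴ + 29x³ − 22x² + 18x + 11) ÷ lead(D) = −5x⁵ ÷ −x = 5x⁴. Subtract (5x⁴)·D = −5x⁵ + 15x⁴. Remainder: −8x⁴ + 29x³ − 22x² + 18x + 11.
Step 4: lead(−8x⁴ + 29x³ − 22x² + 18x + 11) ÷ lead(D) = −8x⁴ ÷ −x = 8x³. Subtract (8x³)·D = −8x⁴ + 24x³. Remainder: 5x³ − 22x² + 18x + 11.
Step 5: lead(5x³ − 22x² + 18x + 11) ÷ lead(D) = 5x³ ÷ −x = −5x². Subtract (−5x²)·D = 5x³ − 15x². Remainder: −7x² + 18x + 11.
Step 6: lead(−7x² + 18x + 11) ÷ lead(D) = −7x² ÷ −x = 7x. Subtract (7x)·D = −7x² + 21x. Remainder: −3x + 11.
Step 7: lead(−3x + 11) ÷ lead(D) = −3x ÷ −x = 3. Subtract (3)·D = −3x + 9. Remainder: 2.

R = [2]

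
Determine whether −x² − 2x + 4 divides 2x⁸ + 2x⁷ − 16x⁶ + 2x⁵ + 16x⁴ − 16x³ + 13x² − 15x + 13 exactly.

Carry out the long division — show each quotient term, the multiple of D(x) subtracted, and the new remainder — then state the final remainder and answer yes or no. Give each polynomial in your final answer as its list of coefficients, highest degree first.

R = [-9, 1], so D(x) is not a factor of P(x). no

Step 1: lead(2x⁸ + 2x⁷ − 16x⁶ + 2x⁵ + 16x⁴ − 16x³ + 13x² − 15x + 13) ÷ lead(D) = 2x⁸ ÷ −x² = −2x⁶. Subtract (−2x⁶)·D = 2x⁸ + 4x⁷ − 8x⁶. Remainder: −2x⁷ − 8x⁶ + 2x⁵ + 16x⁴ − 16x³ + 13x² − 15x + 13.
Step 2: lead(−2x⁷ − 8x⁶ + 2x⁵ + 16x⁴ − 16x³ + 13x² − 15x + 13) ÷ lead(D) = −2x⁷ ÷ −x² = 2x⁵. Subtract (2x⁵)·D = −2x⁷ − 4x⁶ + 8x⁵. Remainder: −4x⁶ − 6x⁵ + 16x⁴ − 16x³ + 13x² − 15x + 13.
Step 3: lead(−4x⁶ − 6x⁵ + 16x⁴ − 16x³ + 13x² − 15x + 13) ÷ lead(D) = −4x⁶ ÷ −x² = 4x⁴. Subtract (4x⁴)·D = −4x⁶ − 8x⁵ + 16x⁴. Remainder: 2x⁵ − 16x³ + 13x² − 15x + 13.
Step 4: lead(2x⁵ − 16x³ + 13x² − 15x + 13) ÷ lead(D) = 2x⁵ ÷ −x² = −2x³. Subtract (−2x³)·D = 2x⁵ + 4x⁴ − 8x³. Remainder: −4x⁴ − 8x³ + 13x² − 15x + 13.
Step 5: lead(−4x⁴ − 8x³ + 13x² − 15x + 13) ÷ lead(D) = −4x⁴ ÷ −x² = 4x². Subtract (4x²)·D = −4x⁴ − 8x³ + 16x². Remainder: −3x² − 15x + 13.
Step 6: lead(−3x² − 15x + 13) ÷ lead(D) = −3x² ÷ −x² = 3. Subtract (3)·D = −3x² − 6x + 12. Remainder: −9x + 1.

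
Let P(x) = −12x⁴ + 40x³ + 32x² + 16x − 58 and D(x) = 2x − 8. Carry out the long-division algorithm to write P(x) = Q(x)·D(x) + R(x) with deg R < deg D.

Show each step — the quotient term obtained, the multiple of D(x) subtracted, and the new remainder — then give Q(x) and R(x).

Step 1: lead(−12x⁴ + 40x³ + 32x² + 16x − 58) ÷ lead(D) = −12x⁴ ÷ 2x = −6x³. Subtract (−6x³)·D = −12x⁴ + 48x³. Remainder: −8x³ + 32x² + 16x − 58.
Step 2: lead(−8x³ + 32x² + 16x − 58) ÷ lead(D) = −8x³ ÷ 2x = −4x². Subtract (−4x²)·D = −8x³ + 32x². Remainder: 16x − 58.
Step 3: lead(16x − 58) ÷ lead(D) = 16x ÷ 2x = 8. Subtract (8)·D = 16x − 64. Remainder: 6.

Q(x) = −6x³ − 4x² + 8; R(x) = 6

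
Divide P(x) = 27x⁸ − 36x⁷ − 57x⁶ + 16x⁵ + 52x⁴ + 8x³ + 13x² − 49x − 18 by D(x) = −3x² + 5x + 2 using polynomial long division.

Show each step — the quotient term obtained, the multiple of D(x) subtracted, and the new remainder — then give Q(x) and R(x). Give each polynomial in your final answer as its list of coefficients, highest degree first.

Q = [-9, -3, 8, 6, -2, -2, -9]; R = [0]

Step 1: lead(27x⁸ − 36x⁷ − 57x⁶ + 16x⁵ + 52x⁴ + 8x³ + 13x² − 49x − 18) ÷ lead(D) = 27x⁸ ÷ −3x² = −9x⁶. Subtract (−9x⁶)·D = 27x⁸ − 45x⁷ − 18x⁶. Remainder: 9x⁷ − 39x⁶ + 16x⁵ + 52x⁴ + 8x³ + 13x² − 49x − 18.
Step 2: lead(9x⁷ − 39x⁶ + 16x⁵ + 52x⁴ + 8x³ + 13x² − 49x − 18) ÷ lead(D) = 9x⁷ ÷ −3x² = −3x⁵. Subtract (−3x⁵)·D = 9x⁷ − 15x⁶ − 6x⁵. Remainder: −24x⁶ + 22x⁵ + 52x⁴ + 8x³ + 13x² − 49x − 18.
Step 3: lead(−24x⁶ + 22x⁵ + 52x⁴ + 8x³ + 13x² − 49x − 18) ÷ lead(D) = −24x⁶ ÷ −3x² = 8x⁴. Subtract (8x⁴)·D = −24x⁶ + 40x⁵ + 16x⁴. Remainder: −18x⁵ + 36x⁴ + 8x³ + 13x² − 49x − 18.
Step 4: lead(−18x⁵ + 36x⁴ + 8x³ + 13x² − 49x − 18) ÷ lead(D) = −18x⁵ ÷ −3x² = 6x³. Subtract (6x³)·D = −18x⁵ + 30x⁴ + 12x³. Remainder: 6x⁴ − 4x³ + 13x² − 49x − 18.
Step 5: lead(6x⁴ − 4x³ + 13x² − 49x − 18) ÷ lead(D) = 6x⁴ ÷ −3x² = −2x². Subtract (−2x²)·D = 6x⁴ − 10x³ − 4x². Remainder: 6x³ + 17x² − 49x − 18.
Step 6: lead(6x³ + 17x² − 49x − 18) ÷ lead(D) = 6x³ ÷ −3x² = −2x. Subtract (−2x)·D = 6x³ − 10x² − 4x. Remainder: 27x² − 45x − 18.
Step 7: lead(27x² − 45x − 18) ÷ lead(D) = 27x² ÷ −3x² = −9. Subtract (−9)·D = 27x² − 45x − 18. Remainder: 0.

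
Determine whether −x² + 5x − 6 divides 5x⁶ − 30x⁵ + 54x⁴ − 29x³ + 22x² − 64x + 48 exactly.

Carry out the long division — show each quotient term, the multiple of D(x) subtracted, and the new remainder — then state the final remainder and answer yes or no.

R(x) = 0, so D(x) is a factor of P(x). yes

Step 1: lead(5x⁶ − 30x⁵ + 54x⁴ − 29x³ + 22x² − 64x + 48) ÷ lead(D) = 5x⁶ ÷ −x² = −5x⁴. Subtract (−5x⁴)·D = 5x⁶ − 25x⁵ + 30x⁴. Remainder: −5x⁵ + 24x⁴ − 29x³ + 22x² − 64x + 48.
Step 2: lead(−5x⁵ + 24x⁴ − 29x³ + 22x² − 64x + 48) ÷ lead(D) = −5x⁵ ÷ −x² = 5x³. Subtract (5x³)·D = −5x⁵ + 25x⁴ − 30x³. Remainder: −x⁴ + x³ + 22x² − 64x + 48.
Step 3: lead(−x⁴ + x³ + 22x² − 64x + 48) ÷ lead(D) = −x⁴ ÷ −x² = x². Subtract (x²)·D = −x⁴ + 5x³ − 6x². Remainder: −4x³ + 28x² − 64x + 48.
Step 4: lead(−4x³ + 28x² − 64x + 48) ÷ lead(D) = −4x³ ÷ −x² = 4x. Subtract (4x)·D = −4x³ + 20x² − 24x. Remainder: 8x² − 40x + 48.
Step 5: lead(8x² − 40x + 48) ÷ lead(D) = 8x² ÷ −x² = −8. Subtract (−8)·D = 8x² − 40x + 48. Remainder: 0.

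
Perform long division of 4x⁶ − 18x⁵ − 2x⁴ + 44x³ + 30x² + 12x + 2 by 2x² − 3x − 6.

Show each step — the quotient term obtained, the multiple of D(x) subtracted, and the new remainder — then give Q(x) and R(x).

Step 1: lead(4x⁶ − 18x⁵ − 2x⁴ + 44x³ + 30x² + 12x + 2) ÷ lead(D) = 4x⁶ ÷ 2x² = 2x⁴. Subtract (2x⁴)·D = 4x⁶ − 6x⁵ − 12x⁴. Remainder: −12x⁵ + 10x⁴ + 44x³ + 30x² + 12x + 2.
Step 2: lead(−12x⁵ + 10x⁴ + 44x³ + 30x² + 12x + 2) ÷ lead(D) = −12x⁵ ÷ 2x² = −6x³. Subtract (−6x³)·D = −12x⁵ + 18x⁴ + 36x³. Remainder: −8x⁴ + 8x³ + 30x² + 12x + 2.
Step 3: lead(−8x⁴ + 8x³ + 30x² + 12x + 2) ÷ lead(D) = −8x⁴ ÷ 2x² = −4x². Subtract (−4x²)·D = −8x⁴ + 12x³ + 24x². Remainder: −4x³ + 6x² + 12x + 2.
Step 4: lead(−4x³ + 6x² + 12x + 2) ÷ lead(D) = −4x³ ÷ 2x² = −2x. Subtract (−2x)·D = −4x³ + 6x² + 12x. Remainder: 2.

Q(x) = 2x⁴ − 6x³ − 4x² − 2x; R(x) = 2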